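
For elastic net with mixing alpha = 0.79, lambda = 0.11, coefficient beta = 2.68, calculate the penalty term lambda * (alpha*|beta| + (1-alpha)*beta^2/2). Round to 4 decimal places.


Compute:
L1 = 0.79 * 2.68 = 2.1172.
L2 = 0.21 * 2.68^2 / 2 = 0.7542.
Penalty = 0.11 * (2.1172 + 0.7542) = 0.3158.

0.3158


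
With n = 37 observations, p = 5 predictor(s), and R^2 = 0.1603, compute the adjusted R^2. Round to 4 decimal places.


Using the formula:
(1 - 0.1603) = 0.8397.
Multiply by 36/31: 0.8397 * 36 = 30.2292, then 30.2292 / 31 = 0.9751.
Adj R^2 = 1 - 0.9751 = 0.0249.

0.0249


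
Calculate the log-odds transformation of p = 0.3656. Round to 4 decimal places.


Compute the odds: 0.3656/0.6344 = 0.5763.
Take the natural log: ln(0.5763) = -0.5511.

-0.5511


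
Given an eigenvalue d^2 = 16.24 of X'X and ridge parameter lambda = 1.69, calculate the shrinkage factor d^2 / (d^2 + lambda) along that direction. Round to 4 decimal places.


Compute the denominator: 16.24 + 1.69 = 17.9300.
Shrinkage factor = 16.24 / 17.9300 = 0.9057.

0.9057


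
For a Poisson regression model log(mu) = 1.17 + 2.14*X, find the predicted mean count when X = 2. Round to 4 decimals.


Linear predictor: eta = 1.17 + (2.14)(2) = 5.4500.
Expected count: mu = exp(5.4500) = 232.7582.

232.7582


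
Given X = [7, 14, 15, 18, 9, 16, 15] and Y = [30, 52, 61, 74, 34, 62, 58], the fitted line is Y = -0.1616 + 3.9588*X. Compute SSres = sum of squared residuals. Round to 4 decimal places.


Predicted values from Y = -0.1616 + 3.9588*X.
Residuals: [2.4500, -3.2616, 1.7796, 2.9032, -1.4676, -1.1792, -1.2204].
SSres = 33.2698.

33.2698


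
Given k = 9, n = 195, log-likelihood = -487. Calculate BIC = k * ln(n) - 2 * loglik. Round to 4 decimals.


k * ln(n) = 9 * ln(195) = 9 * 5.273000 = 47.457000.
-2 * loglik = -2 * (-487) = 974.
BIC = 47.457000 + 974 = 1021.457000, which rounds to 1021.4570.

1021.4570


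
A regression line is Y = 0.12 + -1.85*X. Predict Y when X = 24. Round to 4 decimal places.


Plug X = 24 into Y = 0.12 + -1.85*X:
Y = 0.12 + -44.4000 = -44.2800.

-44.2800


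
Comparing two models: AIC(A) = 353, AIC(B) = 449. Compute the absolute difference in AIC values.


Absolute difference = |353 - 449| = 96.
The model with lower AIC (A) is preferred.

96


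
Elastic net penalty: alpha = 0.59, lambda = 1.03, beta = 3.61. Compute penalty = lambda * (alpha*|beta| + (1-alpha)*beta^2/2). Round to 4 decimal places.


alpha * |beta| = 0.59 * 3.61 = 2.1299.
(1-alpha) * beta^2/2 = 0.41 * 13.0321/2 = 2.6716.
Total = 1.03 * (2.1299 + 2.6716) = 4.9455.

4.9455


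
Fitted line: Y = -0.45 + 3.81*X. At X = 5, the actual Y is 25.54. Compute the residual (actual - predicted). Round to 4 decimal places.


Fitted value at X = 5 is yhat = -0.45 + 3.81*5 = 18.6000.
Residual = 25.54 - 18.6000 = 6.9400.

6.9400


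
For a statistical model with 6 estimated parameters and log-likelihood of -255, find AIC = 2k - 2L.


AIC = 2k - 2*loglik = 2(6) - 2(-255).
= 12 + 510 = 522.

522


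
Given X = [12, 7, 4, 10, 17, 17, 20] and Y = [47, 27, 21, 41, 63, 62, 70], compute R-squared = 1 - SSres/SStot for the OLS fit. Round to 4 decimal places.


The fitted line is Y = 7.5229 + 3.1993*X.
SSres = 15.8285, SStot = 2121.4286.
R^2 = 1 - SSres/SStot = 0.9925.

0.9925


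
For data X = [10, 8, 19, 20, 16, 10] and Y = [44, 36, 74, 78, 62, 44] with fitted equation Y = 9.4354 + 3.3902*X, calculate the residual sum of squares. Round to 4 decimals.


Predicted values from Y = 9.4354 + 3.3902*X.
Residuals: [0.6626, -0.5570, 0.1508, 0.7606, -1.6786, 0.6626].
SSres = 4.6073.

4.6073


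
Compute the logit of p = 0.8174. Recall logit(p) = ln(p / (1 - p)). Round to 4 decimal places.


1 - p = 0.1826.
p/(1-p) = 4.4765.
logit = ln(4.4765) = 1.4988.

1.4988


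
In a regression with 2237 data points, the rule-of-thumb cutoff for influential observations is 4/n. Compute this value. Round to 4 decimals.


Cook's distance cutoff = 4/n = 4/2237.
= 0.0018.

0.0018


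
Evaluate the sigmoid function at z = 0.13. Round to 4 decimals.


exp(-0.1300) = 0.8781.
1 + exp(-z) = 1.8781.
sigmoid = 1/1.8781 = 0.5325.

0.5325


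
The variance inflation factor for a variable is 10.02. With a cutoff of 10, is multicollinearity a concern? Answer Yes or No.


The threshold is 10.
VIF = 10.02 is >= 10.
Multicollinearity indication: Yes.

Yes


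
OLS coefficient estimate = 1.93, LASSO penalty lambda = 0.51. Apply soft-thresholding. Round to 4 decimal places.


Absolute value: |1.93| = 1.93.
Compare to lambda = 0.51.
Since |beta| > lambda, coefficient = sign(beta)*(|beta| - lambda) = 1.4200.

1.4200


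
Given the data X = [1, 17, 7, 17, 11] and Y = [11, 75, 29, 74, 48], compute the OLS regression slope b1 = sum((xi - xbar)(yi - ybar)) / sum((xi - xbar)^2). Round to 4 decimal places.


First compute the means: xbar = 10.6000, ybar = 47.4000.
Then S_xx = sum((xi - xbar)^2) = 187.2000.
S_xy = sum((xi - xbar)(yi - ybar)) = 762.8000.
b1 = S_xy / S_xx = 762.8000 / 187.2000 = 4.0748.

4.0748


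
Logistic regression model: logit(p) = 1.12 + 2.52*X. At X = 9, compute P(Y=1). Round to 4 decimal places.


Compute z = 1.12 + (2.52)(9) = 23.8000.
exp(-z) = 0.0000.
P = 1/(1 + 0.0000) = 1.0000.

1.0000


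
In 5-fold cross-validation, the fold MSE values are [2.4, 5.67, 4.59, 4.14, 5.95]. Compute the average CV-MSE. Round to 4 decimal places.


Total MSE across folds = 22.7500.
CV-MSE = 22.7500/5 = 4.5500.

4.5500


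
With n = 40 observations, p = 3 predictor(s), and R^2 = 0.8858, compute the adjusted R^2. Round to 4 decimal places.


Adjusted R^2 = 1 - (1 - R^2) * (n-1)/(n-p-1).
(1 - R^2) = 0.1142.
(n-1)/(n-p-1) = 39/36.
(1 - R^2) * (n-1) = 0.1142 * 39 = 4.4538.
Divide by (n-p-1): 4.4538 / 36 = 0.1237.
Adj R^2 = 1 - 0.1237 = 0.8763.

0.8763


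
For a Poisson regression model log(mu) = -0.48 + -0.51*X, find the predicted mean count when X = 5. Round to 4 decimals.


eta = -0.48 + -0.51 * 5 = -3.0300.
mu = exp(-3.0300) = 0.0483.

0.0483


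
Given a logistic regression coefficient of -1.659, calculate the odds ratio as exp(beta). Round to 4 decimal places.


exp(-1.659) = 0.1903.
So the odds ratio is 0.1903.

0.1903


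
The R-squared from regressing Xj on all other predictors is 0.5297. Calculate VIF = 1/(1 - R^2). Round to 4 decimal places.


Using VIF = 1/(1 - R^2_j):
1 - 0.5297 = 0.4703.
VIF = 2.1263.

2.1263


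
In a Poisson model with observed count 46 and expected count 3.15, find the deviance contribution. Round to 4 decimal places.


First: ln(46/3.15) = 2.681239.
Then: 46 * 2.681239 = 123.336994.
y - mu = 46 - 3.15 = 42.85.
D = 2(123.336994 - 42.85) = 160.973988, which rounds to 160.9740.

160.9740


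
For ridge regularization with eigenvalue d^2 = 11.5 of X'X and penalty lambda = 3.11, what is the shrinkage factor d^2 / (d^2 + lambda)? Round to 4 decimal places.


Compute the denominator: 11.5 + 3.11 = 14.6100.
Shrinkage factor = 11.5 / 14.6100 = 0.7871.

0.7871


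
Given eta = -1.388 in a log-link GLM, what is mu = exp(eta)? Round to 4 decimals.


mu = exp(eta) = exp(-1.388).
= 0.2496.

0.2496


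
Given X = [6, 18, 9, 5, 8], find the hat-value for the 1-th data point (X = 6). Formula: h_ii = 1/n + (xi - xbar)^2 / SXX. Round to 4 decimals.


n = 5, xbar = 9.2000.
SXX = sum((xi - xbar)^2) = 106.8000.
h = 1/5 + (6 - 9.2000)^2 / 106.8000 = 0.2959.

0.2959


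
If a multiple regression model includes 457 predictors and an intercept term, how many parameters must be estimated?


Including the intercept, the model has 457 predictor coefficients + 1 intercept.
Total = 458.

458


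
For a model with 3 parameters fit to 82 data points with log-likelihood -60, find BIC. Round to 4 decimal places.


k * ln(n) = 3 * ln(82) = 3 * 4.406719 = 13.220157.
-2 * loglik = -2 * (-60) = 120.
BIC = 13.220157 + 120 = 133.220157, which rounds to 133.2202.

133.2202


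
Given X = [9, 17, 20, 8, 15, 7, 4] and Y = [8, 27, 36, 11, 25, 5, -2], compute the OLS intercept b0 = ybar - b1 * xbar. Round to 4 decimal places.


The slope is b1 = 2.3072.
Sample means are xbar = 11.4286 and ybar = 15.7143.
Intercept: b0 = 15.7143 - (2.3072)(11.4286) = -10.6540.

-10.6540


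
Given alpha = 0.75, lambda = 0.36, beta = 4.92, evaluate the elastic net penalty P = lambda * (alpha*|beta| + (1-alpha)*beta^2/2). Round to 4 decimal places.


L1 component = 0.75 * |4.92| = 3.6900.
L2 component = 0.25 * 4.92^2 / 2 = 3.0258.
Penalty = 0.36 * (3.6900 + 3.0258) = 0.36 * 6.7158 = 2.4177.

2.4177


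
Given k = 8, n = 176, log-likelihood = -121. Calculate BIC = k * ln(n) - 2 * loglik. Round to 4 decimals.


k * ln(n) = 8 * ln(176) = 8 * 5.170484 = 41.363872.
-2 * loglik = -2 * (-121) = 242.
BIC = 41.363872 + 242 = 283.363872, which rounds to 283.3639.

283.3639


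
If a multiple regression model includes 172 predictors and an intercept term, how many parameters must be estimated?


Including the intercept, the model has 172 predictor coefficients + 1 intercept.
Total = 173.

173


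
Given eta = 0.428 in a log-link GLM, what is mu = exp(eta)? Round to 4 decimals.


The inverse log link gives:
mu = exp(0.428) = 1.5342.

1.5342


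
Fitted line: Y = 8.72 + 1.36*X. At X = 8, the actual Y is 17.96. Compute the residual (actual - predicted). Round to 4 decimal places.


Compute yhat = 8.72 + (1.36)(8) = 19.6000.
Residual = actual - predicted = 17.96 - 19.6000 = -1.6400.

-1.6400


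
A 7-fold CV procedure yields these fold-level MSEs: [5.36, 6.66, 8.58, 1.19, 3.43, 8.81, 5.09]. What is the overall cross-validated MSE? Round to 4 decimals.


Total MSE across folds = 39.1200.
CV-MSE = 39.1200/7 = 5.5886.

5.5886


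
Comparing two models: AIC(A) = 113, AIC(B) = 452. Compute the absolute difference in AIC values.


|AIC_A - AIC_B| = |113 - 452| = 339.
Model A is preferred (lower AIC).

339


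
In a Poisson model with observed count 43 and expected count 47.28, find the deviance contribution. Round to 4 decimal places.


y/mu = 43/47.28 = 0.909475 (approx.), and ln(43/47.28) = -0.094887.
y * ln(y/mu) = 43 * -0.094887 = -4.080141.
y - mu = -4.28.
D = 2 * (-4.080141 - -4.28) = 0.399718, which rounds to 0.3997.

0.3997


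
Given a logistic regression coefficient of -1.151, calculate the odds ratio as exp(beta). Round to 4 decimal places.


The odds ratio is computed as:
OR = e^(-1.151) = 0.3163.

0.3163


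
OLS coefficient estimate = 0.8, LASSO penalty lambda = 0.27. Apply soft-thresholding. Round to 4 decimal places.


|beta_OLS| = 0.8.
lambda = 0.27.
Since |beta| > lambda, coefficient = sign(beta)*(|beta| - lambda) = 0.5300.
Result = 0.5300.

0.5300


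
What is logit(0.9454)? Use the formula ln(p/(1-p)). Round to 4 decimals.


1 - p = 0.0546.
p/(1-p) = 17.3150.
logit = ln(17.3150) = 2.8516.

2.8516


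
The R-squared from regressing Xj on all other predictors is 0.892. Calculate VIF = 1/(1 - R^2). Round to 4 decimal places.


Denominator: 1 - 0.892 = 0.108.
VIF = 1 / 0.108 = 9.2593.

9.2593


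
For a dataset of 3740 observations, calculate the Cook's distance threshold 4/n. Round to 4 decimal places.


The threshold is 4/n.
4/3740 = 0.0011.

0.0011


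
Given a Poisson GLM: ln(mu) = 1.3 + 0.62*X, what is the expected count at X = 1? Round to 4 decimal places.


Linear predictor: eta = 1.3 + (0.62)(1) = 1.9200.
Expected count: mu = exp(1.9200) = 6.8210.

6.8210


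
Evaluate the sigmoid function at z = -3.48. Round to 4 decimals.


exp(3.4800) = 32.4597.
1 + exp(-z) = 33.4597.
sigmoid = 1/33.4597 = 0.0299.

0.0299


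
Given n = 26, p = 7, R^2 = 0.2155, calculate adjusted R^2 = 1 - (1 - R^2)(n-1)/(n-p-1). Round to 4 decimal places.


Plug in: Adj R^2 = 1 - (1 - 0.2155) * 25/18.
= 1 - 0.7845 * 25/18
= 1 - 19.6125 / 18
= 1 - 1.0896 = -0.0896.

-0.0896


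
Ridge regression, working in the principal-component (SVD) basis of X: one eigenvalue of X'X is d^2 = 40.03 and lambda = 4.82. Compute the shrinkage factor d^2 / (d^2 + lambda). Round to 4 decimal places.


Denominator = d^2 + lambda = 40.03 + 4.82 = 44.8500.
Shrinkage = 40.03 / 44.8500 = 0.8925.

0.8925


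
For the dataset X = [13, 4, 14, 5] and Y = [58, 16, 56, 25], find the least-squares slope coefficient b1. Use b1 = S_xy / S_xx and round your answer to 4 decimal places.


Calculate xbar = 9.0000, ybar = 38.7500.
S_xx = 82.0000, S_xy = 332.0000.
Using b1 = S_xy / S_xx = 332.0000 / 82.0000, we get b1 = 4.0488.

4.0488


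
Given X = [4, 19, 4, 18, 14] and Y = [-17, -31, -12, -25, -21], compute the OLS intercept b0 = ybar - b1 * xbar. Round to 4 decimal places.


The slope is b1 = -0.9142.
Sample means are xbar = 11.8000 and ybar = -21.2000.
Intercept: b0 = -21.2000 - (-0.9142)(11.8000) = -10.4124.

-10.4124


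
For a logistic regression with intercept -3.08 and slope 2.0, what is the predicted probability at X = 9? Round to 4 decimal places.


Compute z = -3.08 + (2.0)(9) = 14.9200.
exp(-z) = 0.0000.
P = 1/(1 + 0.0000) = 1.0000.

1.0000


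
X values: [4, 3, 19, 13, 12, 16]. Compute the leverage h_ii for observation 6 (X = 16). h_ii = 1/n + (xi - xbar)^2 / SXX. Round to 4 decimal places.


Mean of X: xbar = 11.1667.
SXX = 206.8333.
For X = 16: h = 1/6 + (16 - 11.1667)^2/206.8333 = 0.2796.

0.2796


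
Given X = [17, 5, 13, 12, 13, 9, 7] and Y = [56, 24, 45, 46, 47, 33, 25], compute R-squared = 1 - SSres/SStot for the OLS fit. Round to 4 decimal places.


The fitted line is Y = 7.6261 + 2.9292*X.
SSres = 28.3513, SStot = 893.7143.
R^2 = 1 - SSres/SStot = 0.9683.

0.9683


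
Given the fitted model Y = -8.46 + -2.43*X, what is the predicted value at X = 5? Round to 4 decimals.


Substitute X = 5 into the equation:
Y = -8.46 + -2.43 * 5 = -8.46 + -12.1500 = -20.6100.

-20.6100


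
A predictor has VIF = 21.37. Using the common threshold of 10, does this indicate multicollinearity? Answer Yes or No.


Check: VIF = 21.37 vs threshold = 10.
Since 21.37 >= 10, the answer is Yes.

Yes


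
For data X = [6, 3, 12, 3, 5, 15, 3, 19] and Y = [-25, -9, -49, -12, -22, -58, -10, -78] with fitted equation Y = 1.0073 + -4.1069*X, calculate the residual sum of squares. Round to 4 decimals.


For each point, residual = actual - predicted.
Residuals: [-1.3659, 2.3134, -0.7245, -0.6866, -2.4728, 2.5962, 1.3134, -0.9762].
Sum of squared residuals = 23.7468.

23.7468


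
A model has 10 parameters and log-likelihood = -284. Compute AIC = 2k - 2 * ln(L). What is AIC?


Compute:
2k = 2*10 = 20.
-2*loglik = -2*(-284) = 568.
AIC = 20 + 568 = 588.

588


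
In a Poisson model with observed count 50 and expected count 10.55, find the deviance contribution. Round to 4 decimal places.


First: ln(50/10.55) = 1.555897.
Then: 50 * 1.555897 = 77.794850.
y - mu = 50 - 10.55 = 39.45.
D = 2(77.794850 - 39.45) = 76.689700, which rounds to 76.6897.

76.6897


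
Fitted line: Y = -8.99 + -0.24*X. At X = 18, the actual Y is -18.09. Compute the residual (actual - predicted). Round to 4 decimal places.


Fitted value at X = 18 is yhat = -8.99 + -0.24*18 = -13.3100.
Residual = -18.09 - -13.3100 = -4.7800.

-4.7800


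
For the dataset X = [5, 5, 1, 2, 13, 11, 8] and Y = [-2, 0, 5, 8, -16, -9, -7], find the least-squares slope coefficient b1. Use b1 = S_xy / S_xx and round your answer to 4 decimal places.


First compute the means: xbar = 6.4286, ybar = -3.0000.
Then S_xx = sum((xi - xbar)^2) = 119.7143.
S_xy = sum((xi - xbar)(yi - ybar)) = -217.0000.
b1 = S_xy / S_xx = -217.0000 / 119.7143 = -1.8126.

-1.8126


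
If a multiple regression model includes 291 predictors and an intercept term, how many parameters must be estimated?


Including the intercept, the model has 291 predictor coefficients + 1 intercept.
Total = 292.

292


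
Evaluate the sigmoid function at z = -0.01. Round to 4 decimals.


First, exp(0.0100) = 1.0101.
Then sigma(z) = 1/(1 + 1.0101) = 0.4975.

0.4975


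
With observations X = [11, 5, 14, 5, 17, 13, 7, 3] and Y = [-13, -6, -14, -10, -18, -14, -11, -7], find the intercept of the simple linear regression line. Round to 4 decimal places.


First find the slope: b1 = -0.7401.
Means: xbar = 9.3750, ybar = -11.6250.
b0 = ybar - b1 * xbar = -11.6250 - -0.7401 * 9.3750 = -4.6866.

-4.6866


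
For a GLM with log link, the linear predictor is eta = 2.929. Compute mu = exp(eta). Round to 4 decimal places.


Apply the inverse link:
mu = e^2.929 = 18.7089.

18.7089


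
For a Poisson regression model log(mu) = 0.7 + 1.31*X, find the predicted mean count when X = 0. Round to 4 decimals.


Linear predictor: eta = 0.7 + (1.31)(0) = 0.7000.
Expected count: mu = exp(0.7000) = 2.0138.

2.0138


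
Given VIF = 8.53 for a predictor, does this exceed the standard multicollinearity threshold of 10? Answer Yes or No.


Check: VIF = 8.53 vs threshold = 10.
Since 8.53 < 10, the answer is No.

No


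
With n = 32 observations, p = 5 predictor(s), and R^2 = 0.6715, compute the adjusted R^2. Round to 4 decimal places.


Adjusted R^2 = 1 - (1 - R^2) * (n-1)/(n-p-1).
(1 - R^2) = 0.3285.
(n-1)/(n-p-1) = 31/26.
(1 - R^2) * (n-1) = 0.3285 * 31 = 10.1835.
Divide by (n-p-1): 10.1835 / 26 = 0.3917.
Adj R^2 = 1 - 0.3917 = 0.6083.

0.6083


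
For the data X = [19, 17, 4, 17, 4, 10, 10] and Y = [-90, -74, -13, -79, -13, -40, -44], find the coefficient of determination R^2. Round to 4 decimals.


The fitted line is Y = 7.5134 + -5.0073*X.
SSres = 29.7017, SStot = 5889.7143.
R^2 = 1 - SSres/SStot = 0.9950.

0.9950


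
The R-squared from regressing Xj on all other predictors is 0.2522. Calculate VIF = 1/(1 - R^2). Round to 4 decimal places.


Denominator: 1 - 0.2522 = 0.7478.
VIF = 1 / 0.7478 = 1.3373.

1.3373


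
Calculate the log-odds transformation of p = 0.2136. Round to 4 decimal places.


1 - p = 0.7864.
p/(1-p) = 0.2716.
logit = ln(0.2716) = -1.3034.

-1.3034


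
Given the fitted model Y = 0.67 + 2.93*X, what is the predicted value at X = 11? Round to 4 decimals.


Substitute X = 11 into the equation:
Y = 0.67 + 2.93 * 11 = 0.67 + 32.2300 = 32.9000.

32.9000


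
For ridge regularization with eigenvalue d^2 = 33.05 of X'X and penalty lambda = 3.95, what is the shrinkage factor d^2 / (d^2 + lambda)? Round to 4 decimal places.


Compute the denominator: 33.05 + 3.95 = 37.0000.
Shrinkage factor = 33.05 / 37.0000 = 0.8932.

0.8932


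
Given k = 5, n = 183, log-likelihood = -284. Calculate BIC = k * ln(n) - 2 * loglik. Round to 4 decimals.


k * ln(n) = 5 * ln(183) = 5 * 5.209486 = 26.047430.
-2 * loglik = -2 * (-284) = 568.
BIC = 26.047430 + 568 = 594.047430, which rounds to 594.0474.

594.0474


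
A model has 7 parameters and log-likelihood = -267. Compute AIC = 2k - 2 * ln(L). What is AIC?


Compute:
2k = 2*7 = 14.
-2*loglik = -2*(-267) = 534.
AIC = 14 + 534 = 548.

548


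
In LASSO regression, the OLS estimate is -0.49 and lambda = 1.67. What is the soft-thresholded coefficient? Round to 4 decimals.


Absolute value: |-0.49| = 0.49.
Compare to lambda = 1.67.
Since |beta| <= lambda, the coefficient is set to 0.

0.0000


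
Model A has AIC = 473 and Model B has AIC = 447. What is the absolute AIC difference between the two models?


Absolute difference = |473 - 447| = 26.
The model with lower AIC (B) is preferred.

26


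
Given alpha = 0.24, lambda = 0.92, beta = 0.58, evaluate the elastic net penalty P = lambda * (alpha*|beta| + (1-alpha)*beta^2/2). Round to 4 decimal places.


alpha * |beta| = 0.24 * 0.58 = 0.1392.
(1-alpha) * beta^2/2 = 0.76 * 0.3364/2 = 0.1278.
Total = 0.92 * (0.1392 + 0.1278) = 0.2457.

0.2457


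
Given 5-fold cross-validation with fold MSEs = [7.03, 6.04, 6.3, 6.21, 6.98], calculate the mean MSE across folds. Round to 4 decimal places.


Add all fold MSEs: 32.5600.
Divide by k = 5: 32.5600/5 = 6.5120.

6.5120


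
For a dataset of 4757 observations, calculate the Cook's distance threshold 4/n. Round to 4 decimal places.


Using the rule of thumb:
Threshold = 4 / 4757 = 0.0008.

0.0008


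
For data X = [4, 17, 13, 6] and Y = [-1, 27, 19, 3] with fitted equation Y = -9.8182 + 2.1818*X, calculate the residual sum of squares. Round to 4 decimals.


Compute predicted values, then residuals = yi - yhat_i.
Residuals: [0.0910, -0.2724, 0.4548, -0.2726].
SSres = sum(residual^2) = 0.3636.

0.3636


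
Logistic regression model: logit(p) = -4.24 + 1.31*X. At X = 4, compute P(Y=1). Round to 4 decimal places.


Linear predictor: z = -4.24 + 1.31 * 4 = 1.0000.
P = 1/(1 + exp(-1.0000)) = 1/(1 + 0.3679) = 0.7311.

0.7311


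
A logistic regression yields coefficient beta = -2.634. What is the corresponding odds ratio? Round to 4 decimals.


The odds ratio is computed as:
OR = e^(-2.634) = 0.0718.

0.0718


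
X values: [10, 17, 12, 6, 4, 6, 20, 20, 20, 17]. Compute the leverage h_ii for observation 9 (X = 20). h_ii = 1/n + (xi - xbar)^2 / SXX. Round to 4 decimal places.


Mean of X: xbar = 13.2000.
SXX = 367.6000.
For X = 20: h = 1/10 + (20 - 13.2000)^2/367.6000 = 0.2258.

0.2258


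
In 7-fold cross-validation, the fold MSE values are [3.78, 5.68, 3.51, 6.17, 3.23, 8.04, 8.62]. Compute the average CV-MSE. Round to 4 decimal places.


Sum of fold MSEs = 39.0300.
Average = 39.0300 / 7 = 5.5757.

5.5757


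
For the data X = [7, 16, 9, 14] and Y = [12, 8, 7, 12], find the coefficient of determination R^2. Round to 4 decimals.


After computing the OLS fit (b0=10.9434, b1=-0.1038):
SSres = 20.1792, SStot = 20.7500.
R^2 = 1 - 20.1792/20.7500 = 0.0275.

0.0275


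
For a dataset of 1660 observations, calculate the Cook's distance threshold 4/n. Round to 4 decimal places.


Cook's distance cutoff = 4/n = 4/1660.
= 0.0024.

0.0024


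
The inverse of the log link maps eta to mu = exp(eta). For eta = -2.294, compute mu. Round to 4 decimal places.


The inverse log link gives:
mu = exp(-2.294) = 0.1009.

0.1009


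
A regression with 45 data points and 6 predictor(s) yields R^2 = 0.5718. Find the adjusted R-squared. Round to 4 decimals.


Adjusted R^2 = 1 - (1 - R^2) * (n-1)/(n-p-1).
(1 - R^2) = 0.4282.
(n-1)/(n-p-1) = 44/38.
(1 - R^2) * (n-1) = 0.4282 * 44 = 18.8408.
Divide by (n-p-1): 18.8408 / 38 = 0.4958.
Adj R^2 = 1 - 0.4958 = 0.5042.

0.5042


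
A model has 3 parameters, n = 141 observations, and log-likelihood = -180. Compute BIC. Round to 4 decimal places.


Compute k*ln(n) = 3*ln(141) = 3*4.948760 = 14.846280.
Then -2*loglik = 360.
BIC = 14.846280 + 360 = 374.846280, which rounds to 374.8463.

374.8463


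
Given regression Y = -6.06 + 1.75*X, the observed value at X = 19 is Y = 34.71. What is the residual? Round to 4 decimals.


Fitted value at X = 19 is yhat = -6.06 + 1.75*19 = 27.1900.
Residual = 34.71 - 27.1900 = 7.5200.

7.5200


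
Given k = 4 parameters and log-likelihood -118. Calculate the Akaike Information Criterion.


AIC = 2*4 - 2*(-118).
= 8 + 236 = 244.

244


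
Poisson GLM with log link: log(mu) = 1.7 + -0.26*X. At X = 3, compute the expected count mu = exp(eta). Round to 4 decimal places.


eta = 1.7 + -0.26 * 3 = 0.9200.
mu = exp(0.9200) = 2.5093.

2.5093


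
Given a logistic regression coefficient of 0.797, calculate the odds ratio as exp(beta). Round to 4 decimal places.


The odds ratio is computed as:
OR = e^(0.797) = 2.2189.

2.2189


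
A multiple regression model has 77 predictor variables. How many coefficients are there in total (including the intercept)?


Each predictor gets one coefficient, plus one intercept.
Total parameters = 77 + 1 = 78.

78


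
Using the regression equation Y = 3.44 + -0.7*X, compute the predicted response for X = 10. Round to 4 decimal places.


Plug X = 10 into Y = 3.44 + -0.7*X:
Y = 3.44 + -7.0000 = -3.5600.

-3.5600


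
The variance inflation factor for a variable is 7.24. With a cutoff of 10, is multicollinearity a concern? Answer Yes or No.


Compare VIF = 7.24 to the threshold of 10.
7.24 < 10, so the answer is No.

No


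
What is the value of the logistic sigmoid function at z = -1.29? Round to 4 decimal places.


Compute exp(1.2900) = 3.6328.
Sigmoid = 1 / (1 + 3.6328) = 1 / 4.6328 = 0.2159.

0.2159


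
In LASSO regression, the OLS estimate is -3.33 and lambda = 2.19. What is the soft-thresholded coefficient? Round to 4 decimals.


Check: |-3.33| = 3.33 vs lambda = 2.19.
Since |beta| > lambda, coefficient = sign(beta)*(|beta| - lambda) = -1.1400.
Soft-thresholded coefficient = -1.1400.

-1.1400


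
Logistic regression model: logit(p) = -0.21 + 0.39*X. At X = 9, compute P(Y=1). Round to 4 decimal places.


Linear predictor: z = -0.21 + 0.39 * 9 = 3.3000.
P = 1/(1 + exp(-3.3000)) = 1/(1 + 0.0369) = 0.9644.

0.9644


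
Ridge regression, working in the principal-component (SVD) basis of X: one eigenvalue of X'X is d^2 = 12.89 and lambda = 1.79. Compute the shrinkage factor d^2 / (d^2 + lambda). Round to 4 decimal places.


Compute the denominator: 12.89 + 1.79 = 14.6800.
Shrinkage factor = 12.89 / 14.6800 = 0.8781.

0.8781


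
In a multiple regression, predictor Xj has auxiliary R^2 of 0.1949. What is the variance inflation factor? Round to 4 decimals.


VIF = 1 / (1 - 0.1949).
= 1 / 0.8051 = 1.2421.

1.2421


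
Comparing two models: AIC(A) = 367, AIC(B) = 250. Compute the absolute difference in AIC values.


|AIC_A - AIC_B| = |367 - 250| = 117.
Model B is preferred (lower AIC).

117


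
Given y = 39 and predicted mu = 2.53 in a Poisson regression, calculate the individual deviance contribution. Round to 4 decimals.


Compute y*ln(y/mu) = 39*ln(39/2.53) = 39*2.735342 = 106.678338.
y - mu = 36.47.
D = 2*(106.678338 - (36.47)) = 140.416676, which rounds to 140.4167.

140.4167


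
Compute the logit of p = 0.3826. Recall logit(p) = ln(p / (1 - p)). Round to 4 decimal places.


1 - p = 0.6174.
p/(1-p) = 0.6197.
logit = ln(0.6197) = -0.4785.

-0.4785


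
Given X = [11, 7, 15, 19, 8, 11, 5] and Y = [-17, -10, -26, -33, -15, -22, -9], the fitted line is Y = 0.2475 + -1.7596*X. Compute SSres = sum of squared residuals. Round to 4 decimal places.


Predicted values from Y = 0.2475 + -1.7596*X.
Residuals: [2.1081, 2.0697, 0.1465, 0.1849, -1.1707, -2.8919, -0.4495].
SSres = 18.7191.

18.7191


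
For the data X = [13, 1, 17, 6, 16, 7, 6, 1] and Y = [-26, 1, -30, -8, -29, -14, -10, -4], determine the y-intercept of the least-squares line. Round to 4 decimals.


First find the slope: b1 = -1.8704.
Means: xbar = 8.3750, ybar = -15.0000.
b0 = ybar - b1 * xbar = -15.0000 - -1.8704 * 8.3750 = 0.6647.

0.6647


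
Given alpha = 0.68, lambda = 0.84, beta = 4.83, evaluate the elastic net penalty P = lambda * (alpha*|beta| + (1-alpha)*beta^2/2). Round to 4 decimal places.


alpha * |beta| = 0.68 * 4.83 = 3.2844.
(1-alpha) * beta^2/2 = 0.32 * 23.3289/2 = 3.7326.
Total = 0.84 * (3.2844 + 3.7326) = 5.8943.

5.8943


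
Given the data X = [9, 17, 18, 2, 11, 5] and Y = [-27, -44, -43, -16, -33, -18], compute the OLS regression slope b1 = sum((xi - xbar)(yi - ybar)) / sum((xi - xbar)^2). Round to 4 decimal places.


Calculate xbar = 10.3333, ybar = -30.1667.
S_xx = 203.3333, S_xy = -379.6667.
Using b1 = S_xy / S_xx = -379.6667 / 203.3333, we get b1 = -1.8672.

-1.8672


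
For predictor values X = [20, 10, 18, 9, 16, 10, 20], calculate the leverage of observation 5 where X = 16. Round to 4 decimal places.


n = 7, xbar = 14.7143.
SXX = sum((xi - xbar)^2) = 145.4286.
h = 1/7 + (16 - 14.7143)^2 / 145.4286 = 0.1542.

0.1542


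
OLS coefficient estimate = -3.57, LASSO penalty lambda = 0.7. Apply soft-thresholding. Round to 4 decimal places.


Check: |-3.57| = 3.57 vs lambda = 0.7.
Since |beta| > lambda, coefficient = sign(beta)*(|beta| - lambda) = -2.8700.
Soft-thresholded coefficient = -2.8700.

-2.8700


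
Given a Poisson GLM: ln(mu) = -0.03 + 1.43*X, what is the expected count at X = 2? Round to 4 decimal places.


eta = -0.03 + 1.43 * 2 = 2.8300.
mu = exp(2.8300) = 16.9455.

16.9455


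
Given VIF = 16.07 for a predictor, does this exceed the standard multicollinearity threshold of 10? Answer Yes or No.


Check: VIF = 16.07 vs threshold = 10.
Since 16.07 >= 10, the answer is Yes.

Yes


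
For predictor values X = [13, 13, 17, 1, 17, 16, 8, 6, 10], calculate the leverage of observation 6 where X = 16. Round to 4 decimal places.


Mean of X: xbar = 11.2222.
SXX = 239.5556.
For X = 16: h = 1/9 + (16 - 11.2222)^2/239.5556 = 0.2064.

0.2064


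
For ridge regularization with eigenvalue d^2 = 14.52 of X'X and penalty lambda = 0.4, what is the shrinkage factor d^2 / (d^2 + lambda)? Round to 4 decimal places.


d^2 + lambda = 14.52 + 0.4 = 14.9200.
Shrinkage factor = 14.52/14.9200 = 0.9732.

0.9732


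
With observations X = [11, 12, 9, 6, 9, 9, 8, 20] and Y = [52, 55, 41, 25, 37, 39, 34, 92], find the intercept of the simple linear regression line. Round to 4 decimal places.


The slope is b1 = 4.8373.
Sample means are xbar = 10.5000 and ybar = 46.8750.
Intercept: b0 = 46.8750 - (4.8373)(10.5000) = -3.9167.

-3.9167


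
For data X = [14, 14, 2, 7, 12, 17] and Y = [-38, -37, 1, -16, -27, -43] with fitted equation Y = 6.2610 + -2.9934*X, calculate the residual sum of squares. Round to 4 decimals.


For each point, residual = actual - predicted.
Residuals: [-2.3534, -1.3534, 0.7258, -1.3072, 2.6598, 1.6268].
Sum of squared residuals = 19.3268.

19.3268


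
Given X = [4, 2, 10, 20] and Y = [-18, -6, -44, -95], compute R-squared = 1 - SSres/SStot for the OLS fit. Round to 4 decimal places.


Fit the OLS line: b0 = 3.1939, b1 = -4.8827.
SSres = 6.0510.
SStot = 4678.7500.
R^2 = 1 - 6.0510/4678.7500 = 0.9987.

0.9987


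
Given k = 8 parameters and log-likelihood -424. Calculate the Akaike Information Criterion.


AIC = 2k - 2*loglik = 2(8) - 2(-424).
= 16 + 848 = 864.

864


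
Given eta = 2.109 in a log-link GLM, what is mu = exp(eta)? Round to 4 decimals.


Apply the inverse link:
mu = e^2.109 = 8.2400.

8.2400


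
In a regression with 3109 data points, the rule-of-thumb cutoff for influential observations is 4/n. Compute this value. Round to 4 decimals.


The threshold is 4/n.
4/3109 = 0.0013.

0.0013


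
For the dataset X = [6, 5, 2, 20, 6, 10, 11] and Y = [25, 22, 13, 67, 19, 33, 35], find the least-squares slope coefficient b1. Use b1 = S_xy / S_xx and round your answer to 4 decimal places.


The sample means are xbar = 8.5714 and ybar = 30.5714.
Compute S_xx = 207.7143 and S_xy = 620.7143.
Slope b1 = S_xy / S_xx = 620.7143 / 207.7143 = 2.9883.

2.9883


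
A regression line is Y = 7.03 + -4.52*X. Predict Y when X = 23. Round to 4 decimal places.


Substitute X = 23 into the equation:
Y = 7.03 + -4.52 * 23 = 7.03 + -103.9600 = -96.9300.

-96.9300


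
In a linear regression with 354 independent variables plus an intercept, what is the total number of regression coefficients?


Each predictor gets one coefficient, plus one intercept.
Total parameters = 354 + 1 = 355.

355


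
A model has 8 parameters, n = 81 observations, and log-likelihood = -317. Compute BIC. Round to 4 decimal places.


Compute k*ln(n) = 8*ln(81) = 8*4.394449 = 35.155592.
Then -2*loglik = 634.
BIC = 35.155592 + 634 = 669.155592, which rounds to 669.1556.

669.1556


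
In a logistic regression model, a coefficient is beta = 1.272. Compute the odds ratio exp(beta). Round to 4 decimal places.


The odds ratio is computed as:
OR = e^(1.272) = 3.5680.

3.5680


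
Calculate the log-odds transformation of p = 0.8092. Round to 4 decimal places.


The odds are p/(1-p) = 0.8092 / 0.1908 = 4.2411.
logit(p) = ln(4.2411) = 1.4448.

1.4448


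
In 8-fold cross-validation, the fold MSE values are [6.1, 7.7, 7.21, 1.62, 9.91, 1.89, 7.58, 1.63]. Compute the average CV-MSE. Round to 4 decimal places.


Total MSE across folds = 43.6400.
CV-MSE = 43.6400/8 = 5.4550.

5.4550


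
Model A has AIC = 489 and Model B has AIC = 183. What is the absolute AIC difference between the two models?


Absolute difference = |489 - 183| = 306.
The model with lower AIC (B) is preferred.

306


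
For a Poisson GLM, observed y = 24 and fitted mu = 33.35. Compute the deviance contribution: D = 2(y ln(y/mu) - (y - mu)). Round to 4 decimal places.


Compute y*ln(y/mu) = 24*ln(24/33.35) = 24*-0.329004 = -7.896096.
y - mu = -9.35.
D = 2*(-7.896096 - (-9.35)) = 2.907808, which rounds to 2.9078.

2.9078


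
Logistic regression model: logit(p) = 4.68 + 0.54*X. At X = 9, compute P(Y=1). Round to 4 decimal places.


z = 4.68 + 0.54 * 9 = 9.5400.
Sigmoid: P = 1 / (1 + exp(-9.5400)) = 0.9999.

0.9999


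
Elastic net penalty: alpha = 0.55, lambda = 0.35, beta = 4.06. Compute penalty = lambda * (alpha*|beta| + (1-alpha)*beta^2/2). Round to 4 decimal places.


Compute:
L1 = 0.55 * 4.06 = 2.2330.
L2 = 0.45 * 4.06^2 / 2 = 3.7088.
Penalty = 0.35 * (2.2330 + 3.7088) = 2.0796.

2.0796


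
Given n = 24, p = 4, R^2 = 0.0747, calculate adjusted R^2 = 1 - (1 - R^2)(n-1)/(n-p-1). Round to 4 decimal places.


Using the formula:
(1 - 0.0747) = 0.9253.
Multiply by 23/19: 0.9253 * 23 = 21.2819, then 21.2819 / 19 = 1.1201.
Adj R^2 = 1 - 1.1201 = -0.1201.

-0.1201


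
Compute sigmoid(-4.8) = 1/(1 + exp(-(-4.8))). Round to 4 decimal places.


exp(4.8000) = 121.5104.
1 + exp(-z) = 122.5104.
sigmoid = 1/122.5104 = 0.0082.

0.0082


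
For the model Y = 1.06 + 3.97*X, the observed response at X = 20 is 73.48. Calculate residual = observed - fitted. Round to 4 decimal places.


Fitted value at X = 20 is yhat = 1.06 + 3.97*20 = 80.4600.
Residual = 73.48 - 80.4600 = -6.9800.

-6.9800


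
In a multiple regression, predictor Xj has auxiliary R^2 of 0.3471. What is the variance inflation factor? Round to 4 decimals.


Using VIF = 1/(1 - R^2_j):
1 - 0.3471 = 0.6529.
VIF = 1.5316.

1.5316


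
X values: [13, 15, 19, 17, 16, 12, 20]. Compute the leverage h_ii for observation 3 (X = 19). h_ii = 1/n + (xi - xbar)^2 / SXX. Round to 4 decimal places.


n = 7, xbar = 16.0000.
SXX = sum((xi - xbar)^2) = 52.0000.
h = 1/7 + (19 - 16.0000)^2 / 52.0000 = 0.3159.

0.3159


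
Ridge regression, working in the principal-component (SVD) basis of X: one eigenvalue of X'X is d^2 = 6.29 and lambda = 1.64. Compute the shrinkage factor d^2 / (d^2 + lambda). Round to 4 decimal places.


d^2 + lambda = 6.29 + 1.64 = 7.9300.
Shrinkage factor = 6.29/7.9300 = 0.7932.

0.7932


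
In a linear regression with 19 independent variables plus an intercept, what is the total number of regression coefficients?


Each predictor gets one coefficient, plus one intercept.
Total parameters = 19 + 1 = 20.

20


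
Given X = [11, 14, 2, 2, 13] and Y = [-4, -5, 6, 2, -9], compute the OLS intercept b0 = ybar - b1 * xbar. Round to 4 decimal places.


Compute b1 = -0.9278 from the OLS formula.
With xbar = 8.4000 and ybar = -2.0000, the intercept is:
b0 = -2.0000 - -0.9278 * 8.4000 = 5.7932.

5.7932


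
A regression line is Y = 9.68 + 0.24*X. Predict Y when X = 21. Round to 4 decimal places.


Plug X = 21 into Y = 9.68 + 0.24*X:
Y = 9.68 + 5.0400 = 14.7200.

14.7200


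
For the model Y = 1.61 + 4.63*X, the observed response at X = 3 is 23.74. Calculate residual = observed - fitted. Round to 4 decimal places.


Fitted value at X = 3 is yhat = 1.61 + 4.63*3 = 15.5000.
Residual = 23.74 - 15.5000 = 8.2400.

8.2400


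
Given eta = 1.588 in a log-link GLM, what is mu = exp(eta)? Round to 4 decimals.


Apply the inverse link:
mu = e^1.588 = 4.8940.

4.8940


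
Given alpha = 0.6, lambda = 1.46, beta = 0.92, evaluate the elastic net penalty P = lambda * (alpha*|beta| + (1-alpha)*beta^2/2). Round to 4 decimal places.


alpha * |beta| = 0.6 * 0.92 = 0.5520.
(1-alpha) * beta^2/2 = 0.4 * 0.8464/2 = 0.1693.
Total = 1.46 * (0.5520 + 0.1693) = 1.0531.

1.0531


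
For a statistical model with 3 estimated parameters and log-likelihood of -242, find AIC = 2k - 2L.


AIC = 2k - 2*loglik = 2(3) - 2(-242).
= 6 + 484 = 490.

490


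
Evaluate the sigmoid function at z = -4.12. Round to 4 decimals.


First, exp(4.1200) = 61.5592.
Then sigma(z) = 1/(1 + 61.5592) = 0.0160.

0.0160


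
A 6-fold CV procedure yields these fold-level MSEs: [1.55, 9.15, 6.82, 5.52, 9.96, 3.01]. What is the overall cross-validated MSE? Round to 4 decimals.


Add all fold MSEs: 36.0100.
Divide by k = 6: 36.0100/6 = 6.0017.

6.0017


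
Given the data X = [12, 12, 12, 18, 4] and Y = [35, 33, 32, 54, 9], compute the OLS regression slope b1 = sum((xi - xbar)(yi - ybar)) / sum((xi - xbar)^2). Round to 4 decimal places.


Calculate xbar = 11.6000, ybar = 32.6000.
S_xx = 99.2000, S_xy = 317.2000.
Using b1 = S_xy / S_xx = 317.2000 / 99.2000, we get b1 = 3.1976.

3.1976


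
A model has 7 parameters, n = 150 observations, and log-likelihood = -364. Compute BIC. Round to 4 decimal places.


k * ln(n) = 7 * ln(150) = 7 * 5.010635 = 35.074445.
-2 * loglik = -2 * (-364) = 728.
BIC = 35.074445 + 728 = 763.074445, which rounds to 763.0744.

763.0744


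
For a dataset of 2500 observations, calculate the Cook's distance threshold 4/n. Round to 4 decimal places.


Using the rule of thumb:
Threshold = 4 / 2500 = 0.0016.

0.0016


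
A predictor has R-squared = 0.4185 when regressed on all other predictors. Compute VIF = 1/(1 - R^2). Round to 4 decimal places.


Using VIF = 1/(1 - R^2_j):
1 - 0.4185 = 0.5815.
VIF = 1.7197.

1.7197


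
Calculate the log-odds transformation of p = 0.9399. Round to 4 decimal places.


The odds are p/(1-p) = 0.9399 / 0.0601 = 15.6389.
logit(p) = ln(15.6389) = 2.7498.

2.7498


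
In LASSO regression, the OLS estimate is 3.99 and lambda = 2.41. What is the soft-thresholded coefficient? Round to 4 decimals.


|beta_OLS| = 3.99.
lambda = 2.41.
Since |beta| > lambda, coefficient = sign(beta)*(|beta| - lambda) = 1.5800.
Result = 1.5800.

1.5800


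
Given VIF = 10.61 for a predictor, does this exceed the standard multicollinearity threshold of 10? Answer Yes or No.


Compare VIF = 10.61 to the threshold of 10.
10.61 >= 10, so the answer is Yes.

Yes


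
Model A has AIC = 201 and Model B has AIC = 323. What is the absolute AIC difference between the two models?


Absolute difference = |201 - 323| = 122.
The model with lower AIC (A) is preferred.

122


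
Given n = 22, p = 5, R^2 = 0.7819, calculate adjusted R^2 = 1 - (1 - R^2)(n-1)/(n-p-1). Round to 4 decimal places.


Plug in: Adj R^2 = 1 - (1 - 0.7819) * 21/16.
= 1 - 0.2181 * 21/16
= 1 - 4.5801 / 16
= 1 - 0.2863 = 0.7137.

0.7137


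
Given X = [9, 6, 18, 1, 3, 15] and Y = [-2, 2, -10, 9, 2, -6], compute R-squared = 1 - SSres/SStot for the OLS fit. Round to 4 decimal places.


The fitted line is Y = 7.5385 + -0.9660*X.
SSres = 14.5725, SStot = 224.8333.
R^2 = 1 - SSres/SStot = 0.9352.

0.9352


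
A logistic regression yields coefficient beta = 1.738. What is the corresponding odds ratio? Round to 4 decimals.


exp(1.738) = 5.6860.
So the odds ratio is 5.6860.

5.6860


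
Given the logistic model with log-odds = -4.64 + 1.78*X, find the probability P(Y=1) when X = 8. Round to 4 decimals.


Compute z = -4.64 + (1.78)(8) = 9.6000.
exp(-z) = 0.0001.
P = 1/(1 + 0.0001) = 0.9999.

0.9999


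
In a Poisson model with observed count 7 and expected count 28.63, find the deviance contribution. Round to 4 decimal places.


y/mu = 7/28.63 = 0.244499 (approx.), and ln(7/28.63) = -1.408545.
y * ln(y/mu) = 7 * -1.408545 = -9.859815.
y - mu = -21.63.
D = 2 * (-9.859815 - -21.63) = 23.540370, which rounds to 23.5404.

23.5404


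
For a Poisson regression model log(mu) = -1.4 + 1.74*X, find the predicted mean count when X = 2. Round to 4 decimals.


Linear predictor: eta = -1.4 + (1.74)(2) = 2.0800.
Expected count: mu = exp(2.0800) = 8.0045.

8.0045
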